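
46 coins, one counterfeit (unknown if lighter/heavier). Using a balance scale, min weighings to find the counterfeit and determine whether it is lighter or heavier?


Let n = 46. 92 possibilities (n coins × lighter/heavier); each weighing has 3 outcomes.
Bound for k weighings: say the first weighing puts j coins on each pan. If it tips, the 2j weighed coins remain suspects (each with a known direction) and k-1 weighings give 3^(k-1) outcomes; 3^(k-1) is odd, so 2j ≤ 3^(k-1) - 1. If it balances, the n - 2j unweighed coins remain with direction unknown: 2(n - 2j) ≤ 3^(k-1) - 1 by the same parity argument. Adding, n ≤ (3^(k-1) - 1) + (3^(k-1) - 1)/2 = (3^k - 3)/2, and the classical three-group strategy achieves this (3 coins in 2 weighings, 12 in 3, 39 in 4, 120 in 5).
So we need the smallest k with (3^k - 3)/2 ≥ 46.
k = 4: (3^4 - 3)/2 = 39 < 46 ✗
k = 5: (3^5 - 3)/2 = 120 ≥ 46 ✓

5


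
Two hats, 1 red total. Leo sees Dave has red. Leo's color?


Total red = 1, Dave = red
Red accounted for: 1
Remaining for Leo: 0
Leo's hat is blue.

blue


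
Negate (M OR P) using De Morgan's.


De Morgan's law: ¬(P ∨ Q) ≡ ¬P ∧ ¬Q
¬(M ∨ P) = ¬M ∧ ¬P

¬M ∧ ¬P


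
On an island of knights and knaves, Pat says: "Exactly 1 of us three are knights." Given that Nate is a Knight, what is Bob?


Pat claims exactly 1 knights among Pat, Nate, Bob.
Given: Nate is a Knight.

Case 1: Pat is a Knight (tells truth)
  Then exactly 1 of the three are knights.
  Counting Pat, Nate: 2 knight(s) so far. Need -1 more → impossible.
Case 2: Pat is a Knave (lies)
  Then the count is NOT 1.
  If Bob = Knave, count = 1 = 1 → claim would be true, contradicts lie.
  If Bob = Knight, count = 2 ≠ 1 → lie confirmed ✓

Bob is a Knight.

Knight


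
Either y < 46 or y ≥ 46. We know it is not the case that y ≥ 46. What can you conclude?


Disjunctive syllogism: P ∨ Q, ¬P ⊢ Q
Disjunction: y < 46 ∨ y ≥ 46
We know it is not the case that y ≥ 46.
By disjunctive syllogism, the other disjunct must be true.

y < 46


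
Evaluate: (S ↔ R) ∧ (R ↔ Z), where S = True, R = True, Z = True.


S = True, R = True, Z = True
Step 1: S ↔ R is true when S and R have the same value. Result: True
Step 2: R ↔ Z is true when R and Z have the same value. Result: True
Step 3: True ∧ True = True

True


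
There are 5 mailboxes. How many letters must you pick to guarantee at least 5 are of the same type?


Pigeonhole: to guarantee k in one of n categories, need (k-1)×n + 1.
k = 5, n = 5
Minimum = (5-1) × 5 + 1 = 4 × 5 + 1

21


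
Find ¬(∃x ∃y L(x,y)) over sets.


Original: ∃x ∃y L(x,y)
Rule: ¬∀→∃, ¬∃→∀, negate predicate.
Negation: ∀x ∀y ¬L(x,y)

∀x ∀y ¬L(x,y)


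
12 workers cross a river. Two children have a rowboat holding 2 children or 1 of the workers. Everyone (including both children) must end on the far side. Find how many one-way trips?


Per crossing of one of the workers: children→, one←, one of the workers→, one← = 4 trips
12 × 4 = 48, + 1 final children→ = 49
Minimum trips = 49

49


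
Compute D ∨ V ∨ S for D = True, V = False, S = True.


D = True, V = False, S = True
Step 1: D ∨ V = True OR False = True
Step 2: True ∨ S = True OR True = True
OR is true when at least one operand is true.

True


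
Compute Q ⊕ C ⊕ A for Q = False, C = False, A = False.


Q = False, C = False, A = False
Step 1: Q ⊕ C = False XOR False = False
Step 2: False ⊕ A = False XOR False = False
XOR is true when an odd number of operands are true.

False


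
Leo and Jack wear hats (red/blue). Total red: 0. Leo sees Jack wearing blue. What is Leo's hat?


Total red = 0, Jack = blue
Red accounted for: 0
Remaining for Leo: 0
Leo's hat is blue.

blue


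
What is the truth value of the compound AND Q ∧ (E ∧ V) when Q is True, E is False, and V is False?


Q = True, E = False, V = False
Step 1: E ∧ V = False AND False = False
Step 2: Q ∧ False = True AND False = False
AND is true only when ALL operands are true.

False


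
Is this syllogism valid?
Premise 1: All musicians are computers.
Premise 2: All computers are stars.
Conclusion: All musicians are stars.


Premise 1: All musicians are computers.
Premise 2: All computers are stars.
Conclusion: All musicians are stars.
Barbara syllogism (AAA-1): All A are B, All B are C → All A are C.
Middle term (computers) distributed in premise 2.

Valid


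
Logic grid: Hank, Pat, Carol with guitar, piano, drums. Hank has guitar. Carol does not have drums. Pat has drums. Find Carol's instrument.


From clues:
  Pat → drums
  Hank → guitar
By elimination, Carol gets the remaining.

piano


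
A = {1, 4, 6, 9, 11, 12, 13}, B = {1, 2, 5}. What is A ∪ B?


A = {1, 4, 6, 9, 11, 12, 13}
B = {1, 2, 5}
Operation: union
All elements combined: 1, 2, 4, 5, 6, 9, 11, 12, 13

{1, 2, 4, 5, 6, 9, 11, 12, 13}


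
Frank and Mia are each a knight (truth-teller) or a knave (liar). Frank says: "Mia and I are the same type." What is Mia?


Frank says: "Mia and I are the same type."
Case 1: Frank is a Knight (truth-teller)
  Statement is true → they ARE the same → Mia is also a Knight
Case 2: Frank is a Knave (liar)
  Statement is false → they are NOT the same → Mia is a Knight
In both cases, Mia is a Knight.

Knight


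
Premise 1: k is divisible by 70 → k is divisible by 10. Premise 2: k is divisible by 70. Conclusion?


Modus ponens: P → Q, P ⊢ Q
P: k is divisible by 70
Q: k is divisible by 10
We have P → Q and P is true.
By modus ponens, Q must be true.

k is divisible by 10


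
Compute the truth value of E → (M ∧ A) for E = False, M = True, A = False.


E = False, M = True, A = False
Step 1: M ∧ A = True AND False = False
Step 2: E → (False): false only when E=True and consequent=False.
Result: True

True


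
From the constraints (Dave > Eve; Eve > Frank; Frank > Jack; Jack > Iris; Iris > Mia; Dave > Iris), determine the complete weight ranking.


Constraints: Dave > Eve; Eve > Frank; Frank > Jack; Jack > Iris; Iris > Mia; Dave > Iris
Method: at each step, the next-highest is the one remaining person who never appears on the smaller side of a constraint between remaining people.
  Step 1: remaining {Iris, Frank, Dave, Mia, Eve, Jack}; on the smaller side: {Iris, Frank, Mia, Eve, Jack} → Dave is next (Dave > Eve; Dave > Iris).
  Step 2: remaining {Iris, Frank, Mia, Eve, Jack}; on the smaller side: {Iris, Frank, Mia, Jack} → Eve is next (Eve > Frank).
  Step 3: remaining {Iris, Frank, Mia, Jack}; on the smaller side: {Iris, Mia, Jack} → Frank is next (Frank > Jack).
  Step 4: remaining {Iris, Mia, Jack}; on the smaller side: {Iris, Mia} → Jack is next (Jack > Iris).
  Step 5: remaining {Iris, Mia}; on the smaller side: {Mia} → Iris is next (Iris > Mia).
  Step 6: only Mia remains → lowest.
Final ranking (highest to lowest):

Dave > Eve > Frank > Jack > Iris > Mia


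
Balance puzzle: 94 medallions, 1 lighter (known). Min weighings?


Each weighing has 3 outcomes (left heavy / balance / right heavy), so k weighings distinguish at most 3^k cases; splitting into three near-equal groups achieves this.
Need 3^k ≥ 94: 3^4 = 81 < 94 ≤ 3^5 = 243
k = ⌈log₃(94)⌉ = 5

5


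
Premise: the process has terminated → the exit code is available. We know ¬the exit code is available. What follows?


Modus tollens: P → Q, ¬Q ⊢ ¬P
P: the process has terminated
Q: the exit code is available
We have P → Q and Q is false.
By modus tollens, P must be false.

It is not the case that the process has terminated


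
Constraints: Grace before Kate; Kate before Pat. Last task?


Constraints: Grace before Kate; Kate before Pat
The last task can have nothing scheduled after it, so it must never appear on the left of a 'before'.
Tasks appearing before some other task: Grace, Kate.
The only task not in that list is Pat → it is last.

Pat


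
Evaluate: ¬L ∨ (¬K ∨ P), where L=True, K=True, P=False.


L = True, K = True, P = False
Expression: ¬L ∨ (¬K ∨ P)
Step 1: ¬K = NOT True = False
Step 2: ¬K ∨ P = False OR False = False
Step 3: ¬L = NOT True = False
Step 4: (False) ∨ (False) = False OR False = False

False


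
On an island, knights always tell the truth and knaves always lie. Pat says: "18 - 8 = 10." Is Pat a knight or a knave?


Statement: "18 - 8 = 10."
Actual: 18 - 8 = 10
Claimed: 10
Statement is TRUE → Pat tells the truth → Knight

Knight


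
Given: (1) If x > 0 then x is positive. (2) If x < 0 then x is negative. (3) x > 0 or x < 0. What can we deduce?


Constructive dilemma: (P → Q) ∧ (R → S), P ∨ R ⊢ Q ∨ S
Premise 1: x > 0 → x is positive
Premise 2: x < 0 → x is negative
Premise 3: x > 0 ∨ x < 0
Case 1: Assuming x > 0, then by Premise 1, x is positive.
Case 2: Assuming x < 0, then by Premise 2, x is negative.
Since one of x > 0 or x < 0 must hold, we get x is positive or x is negative.

x is positive or x is negative.


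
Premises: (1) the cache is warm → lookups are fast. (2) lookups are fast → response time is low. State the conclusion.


Hypothetical syllogism: P → Q, Q → R ⊢ P → R
Premise 1: the cache is warm → lookups are fast
Premise 2: lookups are fast → response time is low
Chain the implications: the middle term (lookups are fast) links the two.
Conclusion: If the cache is warm, then response time is low.

If the cache is warm, then response time is low.


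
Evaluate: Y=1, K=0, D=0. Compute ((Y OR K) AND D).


Y OR K = 1|0 = 1
1 AND 0 = 0

0


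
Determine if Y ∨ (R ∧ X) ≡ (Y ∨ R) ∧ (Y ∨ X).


Expression 1: Y ∨ (R ∧ X)
Expression 2: (Y ∨ R) ∧ (Y ∨ X)
Truth table (Y R X | Expr1 Expr2):
  T T T |   T     T
  T T F |   T     T
  T F T |   T     T
  T F F |   T     T
  F T T |   T     T
  F T F |   F     F
  F F T |   F     F
  F F F |   F     F
All 8 rows agree, so the expressions are logically equivalent.

Yes


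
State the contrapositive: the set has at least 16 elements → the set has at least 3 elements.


Original: If the set has at least 16 elements, then the set has at least 3 elements
Contrapositive: If ¬Q, then ¬P
Negate Q: not (the set has at least 3 elements)
Negate P: not (the set has at least 16 elements)

If not (the set has at least 3 elements), then not (the set has at least 16 elements).


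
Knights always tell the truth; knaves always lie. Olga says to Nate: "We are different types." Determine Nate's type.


Olga says: "We are different types."
Case 1: Olga is a Knight (truth-teller)
  Statement is true → they ARE different → Nate is a Knave
Case 2: Olga is a Knave (liar)
  Statement is false → they are NOT different → Nate is a Knave
In both cases, Nate is a Knave.

Knave


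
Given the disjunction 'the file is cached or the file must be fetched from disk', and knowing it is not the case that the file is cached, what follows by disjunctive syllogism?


Disjunctive syllogism: P ∨ Q, ¬P ⊢ Q
Disjunction: the file is cached ∨ the file must be fetched from disk
We know it is not the case that the file is cached.
By disjunctive syllogism, the other disjunct must be true.

The file must be fetched from disk


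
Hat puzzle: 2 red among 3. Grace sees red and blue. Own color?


Total red = 2, seen red = 1
Own red = 2 - 1 = 1
Grace's hat is red.

red


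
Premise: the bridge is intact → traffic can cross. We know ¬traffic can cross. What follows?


Modus tollens: P → Q, ¬Q ⊢ ¬P
P: the bridge is intact
Q: traffic can cross
We have P → Q and Q is false.
By modus tollens, P must be false.

It is not the case that the bridge is intact


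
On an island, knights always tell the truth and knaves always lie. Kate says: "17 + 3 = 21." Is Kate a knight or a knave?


Statement: "17 + 3 = 21."
Actual: 17 + 3 = 20
Claimed: 21
Statement is FALSE → Kate lies → Knave

Knave


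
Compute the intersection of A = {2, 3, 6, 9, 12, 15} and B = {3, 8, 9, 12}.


A = {2, 3, 6, 9, 12, 15}
B = {3, 8, 9, 12}
Operation: intersection
Elements in both: 3, 9, 12

{3, 9, 12}


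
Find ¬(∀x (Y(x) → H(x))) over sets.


Original: ∀x (Y(x) → H(x))
Rule: ¬∀→∃, ¬∃→∀, negate predicate.
Negation: ∃x (Y(x) ∧ ¬H(x))

∃x (Y(x) ∧ ¬H(x))


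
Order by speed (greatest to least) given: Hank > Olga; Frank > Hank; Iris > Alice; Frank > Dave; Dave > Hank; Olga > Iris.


Constraints: Hank > Olga; Frank > Hank; Iris > Alice; Frank > Dave; Dave > Hank; Olga > Iris
Method: at each step, the next-highest is the one remaining person who never appears on the smaller side of a constraint between remaining people.
  Step 1: remaining {Frank, Olga, Dave, Hank, Alice, Iris}; on the smaller side: {Olga, Dave, Hank, Alice, Iris} → Frank is next (Frank > Hank; Frank > Dave).
  Step 2: remaining {Olga, Dave, Hank, Alice, Iris}; on the smaller side: {Olga, Hank, Alice, Iris} → Dave is next (Dave > Hank).
  Step 3: remaining {Olga, Hank, Alice, Iris}; on the smaller side: {Olga, Alice, Iris} → Hank is next (Hank > Olga).
  Step 4: remaining {Olga, Alice, Iris}; on the smaller side: {Alice, Iris} → Olga is next (Olga > Iris).
  Step 5: remaining {Alice, Iris}; on the smaller side: {Alice} → Iris is next (Iris > Alice).
  Step 6: only Alice remains → lowest.
Final ranking (highest to lowest):

Frank > Dave > Hank > Olga > Iris > Alice


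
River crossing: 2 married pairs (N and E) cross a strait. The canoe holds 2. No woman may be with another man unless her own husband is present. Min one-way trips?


Label couples N and E.
1. WN+WE → (far: WN,WE; near: HN,HE)
2. WN ←   (far: WE; near: HN,HE,WN)
3. HN+HE → (far: HN,HE,WE; near: WN)
4. HN ←   (far: HE,WE; near: HN,WN)  — HN returns, since WN is alone on near bank
5. HN+WN → (far: all four; near: empty)
Every state respects the constraint.
Minimum trips = 5

5


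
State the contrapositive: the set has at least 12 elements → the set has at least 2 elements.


Original: If the set has at least 12 elements, then the set has at least 2 elements
Contrapositive: If ¬Q, then ¬P
Negate Q: not (the set has at least 2 elements)
Negate P: not (the set has at least 12 elements)

If not (the set has at least 2 elements), then not (the set has at least 12 elements).


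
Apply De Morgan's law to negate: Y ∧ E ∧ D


De Morgan's law: ¬(P ∧ Q ∧ R) ≡ ¬P ∨ ¬Q ∨ ¬R
¬(Y ∧ E ∧ D) = ¬Y ∨ ¬E ∨ ¬D

¬Y ∨ ¬E ∨ ¬D


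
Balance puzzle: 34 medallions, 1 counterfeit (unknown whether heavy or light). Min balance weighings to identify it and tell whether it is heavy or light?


Let n = 34. 68 possibilities (n medallions × lighter/heavier); each weighing has 3 outcomes.
Bound for k weighings: say the first weighing puts j medallions on each pan. If it tips, the 2j weighed medallions remain suspects (each with a known direction) and k-1 weighings give 3^(k-1) outcomes; 3^(k-1) is odd, so 2j ≤ 3^(k-1) - 1. If it balances, the n - 2j unweighed medallions remain with direction unknown: 2(n - 2j) ≤ 3^(k-1) - 1 by the same parity argument. Adding, n ≤ (3^(k-1) - 1) + (3^(k-1) - 1)/2 = (3^k - 3)/2, and the classical three-group strategy achieves this (3 medallions in 2 weighings, 12 in 3, 39 in 4, 120 in 5).
So we need the smallest k with (3^k - 3)/2 ≥ 34.
k = 3: (3^3 - 3)/2 = 12 < 34 ✗
k = 4: (3^4 - 3)/2 = 39 ≥ 34 ✓

4


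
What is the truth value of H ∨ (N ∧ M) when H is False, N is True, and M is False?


H = False, N = True, M = False
Step 1: N ∧ M = True AND False = False
Step 2: H ∨ False = False OR False = False
AND evaluated first (higher precedence); then OR applied.

False


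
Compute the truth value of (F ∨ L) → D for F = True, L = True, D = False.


F = True, L = True, D = False
Step 1: F ∨ L = True OR True = True
Step 2: (True) → D: false only when antecedent=True and D=False.
Result: False

False


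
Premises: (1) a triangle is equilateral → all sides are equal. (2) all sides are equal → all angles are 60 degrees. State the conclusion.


Hypothetical syllogism: P → Q, Q → R ⊢ P → R
Premise 1: a triangle is equilateral → all sides are equal
Premise 2: all sides are equal → all angles are 60 degrees
Chain the implications: the middle term (all sides are equal) links the two.
Conclusion: If a triangle is equilateral, then all angles are 60 degrees.

If a triangle is equilateral, then all angles are 60 degrees.


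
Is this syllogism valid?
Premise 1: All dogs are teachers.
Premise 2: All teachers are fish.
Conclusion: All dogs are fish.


Premise 1: All dogs are teachers.
Premise 2: All teachers are fish.
Conclusion: All dogs are fish.
Barbara syllogism (AAA-1): All A are B, All B are C → All A are C.
Middle term (teachers) distributed in premise 2.

Valid


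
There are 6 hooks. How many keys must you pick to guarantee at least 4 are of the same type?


Pigeonhole: to guarantee k in one of n categories, need (k-1)×n + 1.
k = 4, n = 6
Minimum = (4-1) × 6 + 1 = 3 × 6 + 1

19


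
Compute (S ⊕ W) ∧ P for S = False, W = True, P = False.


S = False, W = True, P = False
Step 1: S ⊕ W = False XOR True = True
Step 2: True ∧ P = True AND False = False
XOR true when exactly one of S,W is true; then AND with P.

False


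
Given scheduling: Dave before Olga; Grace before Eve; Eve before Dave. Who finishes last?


Constraints: Dave before Olga; Grace before Eve; Eve before Dave
The last task can have nothing scheduled after it, so it must never appear on the left of a 'before'.
Tasks appearing before some other task: Dave, Grace, Eve.
The only task not in that list is Olga → it is last.

Olga


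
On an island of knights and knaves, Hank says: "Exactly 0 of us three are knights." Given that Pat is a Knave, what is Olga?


Hank claims exactly 0 knights among Hank, Pat, Olga.
Given: Pat is a Knave.

Case 1: Hank is a Knight (tells truth)
  Then exactly 0 of the three are knights.
  Counting Hank, Pat: 1 knight(s) so far. Need -1 more → impossible.
Case 2: Hank is a Knave (lies)
  Then the count is NOT 0.
  If Olga = Knave, count = 0 = 0 → claim would be true, contradicts lie.
  If Olga = Knight, count = 1 ≠ 0 → lie confirmed ✓

Olga is a Knight.

Knight


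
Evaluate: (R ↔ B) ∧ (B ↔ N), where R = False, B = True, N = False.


R = False, B = True, N = False
Step 1: R ↔ B is true when R and B have the same value. Result: False
Step 2: B ↔ N is true when B and N have the same value. Result: False
Step 3: False ∧ False = False

False


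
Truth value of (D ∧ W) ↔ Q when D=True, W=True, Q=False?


D = True, W = True, Q = False
Expression: (D ∧ W) ↔ Q
Step 1: D ∧ W = True AND True = True
Step 2: (True) ↔ Q = (True iff False) = False

False


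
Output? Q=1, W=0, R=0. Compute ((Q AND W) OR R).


Q AND W = 1&0 = 0
0 OR 0 = 0

0


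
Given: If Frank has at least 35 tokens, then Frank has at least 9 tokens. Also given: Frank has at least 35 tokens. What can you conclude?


Modus ponens: P → Q, P ⊢ Q
P: Frank has at least 35 tokens
Q: Frank has at least 9 tokens
We have P → Q and P is true.
By modus ponens, Q must be true.

Frank has at least 9 tokens


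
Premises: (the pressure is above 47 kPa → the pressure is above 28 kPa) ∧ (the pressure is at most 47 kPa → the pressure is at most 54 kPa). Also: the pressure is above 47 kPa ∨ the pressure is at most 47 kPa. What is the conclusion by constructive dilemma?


Constructive dilemma: (P → Q) ∧ (R → S), P ∨ R ⊢ Q ∨ S
Premise 1: the pressure is above 47 kPa → the pressure is above 28 kPa
Premise 2: the pressure is at most 47 kPa → the pressure is at most 54 kPa
Premise 3: the pressure is above 47 kPa ∨ the pressure is at most 47 kPa
Case 1: Assuming the pressure is above 47 kPa, then by Premise 1, the pressure is above 28 kPa.
Case 2: Assuming the pressure is at most 47 kPa, then by Premise 2, the pressure is at most 54 kPa.
Since one of the pressure is above 47 kPa or the pressure is at most 47 kPa must hold, we get the pressure is above 28 kPa or the pressure is at most 54 kPa.

The pressure is above 28 kPa or the pressure is at most 54 kPa.


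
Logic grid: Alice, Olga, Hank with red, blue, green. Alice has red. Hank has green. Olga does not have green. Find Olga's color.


From clues:
  Hank → green
  Alice → red
By elimination, Olga gets the remaining.

blue


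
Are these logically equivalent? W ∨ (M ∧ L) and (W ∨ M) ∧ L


Expression 1: W ∨ (M ∧ L)
Expression 2: (W ∨ M) ∧ L
Truth table (W M L | Expr1 Expr2):
  T T T |   T     T
  T T F |   T     F   ← differ
  T F T |   T     T
  T F F |   T     F   ← differ
  F T T |   T     T
  F T F |   F     F
  F F T |   F     F
  F F F |   F     F
Counterexample: W=T, M=T, L=F gives Expr1 = T but Expr2 = F, so the expressions are NOT logically equivalent.

No


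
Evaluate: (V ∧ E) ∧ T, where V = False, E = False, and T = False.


V = False, E = False, T = False
Step 1: V ∧ E = False AND False = False
Step 2: False ∧ T = False AND False = False
AND is true only when ALL operands are true.

False


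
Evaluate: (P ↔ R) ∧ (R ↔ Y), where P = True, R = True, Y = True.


P = True, R = True, Y = True
Step 1: P ↔ R is true when P and R have the same value. Result: True
Step 2: R ↔ Y is true when R and Y have the same value. Result: True
Step 3: True ∧ True = True

True


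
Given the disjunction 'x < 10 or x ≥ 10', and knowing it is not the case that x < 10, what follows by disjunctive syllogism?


Disjunctive syllogism: P ∨ Q, ¬P ⊢ Q
Disjunction: x < 10 ∨ x ≥ 10
We know it is not the case that x < 10.
By disjunctive syllogism, the other disjunct must be true.

x ≥ 10


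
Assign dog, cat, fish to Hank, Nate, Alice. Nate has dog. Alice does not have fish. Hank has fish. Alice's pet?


From clues:
  Nate → dog
  Hank → fish
By elimination, Alice gets the remaining.

cat


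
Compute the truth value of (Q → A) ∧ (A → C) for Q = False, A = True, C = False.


Q = False, A = True, C = False
Step 1: Q → A is false only when Q=True and A=False. Result: True
Step 2: A → C is false only when A=True and C=False. Result: False
Step 3: True ∧ False = False

False


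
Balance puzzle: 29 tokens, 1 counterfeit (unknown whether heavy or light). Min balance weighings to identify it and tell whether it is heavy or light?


Let n = 29. 58 possibilities (n tokens × lighter/heavier); each weighing has 3 outcomes.
Bound for k weighings: say the first weighing puts j tokens on each pan. If it tips, the 2j weighed tokens remain suspects (each with a known direction) and k-1 weighings give 3^(k-1) outcomes; 3^(k-1) is odd, so 2j ≤ 3^(k-1) - 1. If it balances, the n - 2j unweighed tokens remain with direction unknown: 2(n - 2j) ≤ 3^(k-1) - 1 by the same parity argument. Adding, n ≤ (3^(k-1) - 1) + (3^(k-1) - 1)/2 = (3^k - 3)/2, and the classical three-group strategy achieves this (3 tokens in 2 weighings, 12 in 3, 39 in 4, 120 in 5).
So we need the smallest k with (3^k - 3)/2 ≥ 29.
k = 3: (3^3 - 3)/2 = 12 < 29 ✗
k = 4: (3^4 - 3)/2 = 39 ≥ 29 ✓

4


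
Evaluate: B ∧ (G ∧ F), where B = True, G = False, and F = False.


B = True, G = False, F = False
Step 1: G ∧ F = False AND False = False
Step 2: B ∧ False = True AND False = False
AND is true only when ALL operands are true.

False


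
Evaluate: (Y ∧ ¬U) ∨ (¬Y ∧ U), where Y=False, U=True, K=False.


Y = False, U = True, K = False
Expression: (Y ∧ ¬U) ∨ (¬Y ∧ U)
Step 1: ¬U = NOT True = False
Step 2: Y ∧ ¬U = False AND False = False
Step 3: ¬Y = NOT False = True
Step 4: ¬Y ∧ U = True AND True = True
Step 5: (False) ∨ (True) = False OR True = True

True


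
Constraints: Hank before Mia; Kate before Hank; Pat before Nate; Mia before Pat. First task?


Constraints: Hank before Mia; Kate before Hank; Pat before Nate; Mia before Pat
The first task can have nothing scheduled before it, so it must never appear on the right of a 'before'.
Tasks appearing after some 'before': Mia, Hank, Nate, Pat.
The only task not in that list is Kate → it is first.

Kate


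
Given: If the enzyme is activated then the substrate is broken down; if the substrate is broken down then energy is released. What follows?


Hypothetical syllogism: P → Q, Q → R ⊢ P → R
Premise 1: the enzyme is activated → the substrate is broken down
Premise 2: the substrate is broken down → energy is released
Chain the implications: the middle term (the substrate is broken down) links the two.
Conclusion: If the enzyme is activated, then energy is released.

If the enzyme is activated, then energy is released.


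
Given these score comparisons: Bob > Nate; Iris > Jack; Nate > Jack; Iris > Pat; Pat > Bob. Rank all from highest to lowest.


Constraints: Bob > Nate; Iris > Jack; Nate > Jack; Iris > Pat; Pat > Bob
Method: at each step, the next-highest is the one remaining person who never appears on the smaller side of a constraint between remaining people.
  Step 1: remaining {Pat, Nate, Iris, Jack, Bob}; on the smaller side: {Pat, Nate, Jack, Bob} → Iris is next (Iris > Jack; Iris > Pat).
  Step 2: remaining {Pat, Nate, Jack, Bob}; on the smaller side: {Nate, Jack, Bob} → Pat is next (Pat > Bob).
  Step 3: remaining {Nate, Jack, Bob}; on the smaller side: {Nate, Jack} → Bob is next (Bob > Nate).
  Step 4: remaining {Nate, Jack}; on the smaller side: {Jack} → Nate is next (Nate > Jack).
  Step 5: only Jack remains → lowest.
Final ranking (highest to lowest):

Iris > Pat > Bob > Nate > Jack


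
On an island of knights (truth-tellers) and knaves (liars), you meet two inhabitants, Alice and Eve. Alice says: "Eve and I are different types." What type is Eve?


Alice says: "Eve and I are different types."
Case 1: Alice is a Knight (truth-teller)
  Statement is true → they ARE different → Eve is a Knave
Case 2: Alice is a Knave (liar)
  Statement is false → they are NOT different → Eve is a Knave
In both cases, Eve is a Knave.

Knave


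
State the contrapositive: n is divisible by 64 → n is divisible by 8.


Original: If n is divisible by 64, then n is divisible by 8
Contrapositive: If ¬Q, then ¬P
Negate Q: not (n is divisible by 8)
Negate P: not (n is divisible by 64)

If not (n is divisible by 8), then not (n is divisible by 64).


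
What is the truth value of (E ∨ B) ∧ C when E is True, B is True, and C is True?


E = True, B = True, C = True
Step 1: E ∨ B = True OR True = True
Step 2: True ∧ C = True AND True = True
OR is true when at least one operand is true; AND requires both.

True


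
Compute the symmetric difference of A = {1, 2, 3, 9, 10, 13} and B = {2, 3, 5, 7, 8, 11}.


A = {1, 2, 3, 9, 10, 13}
B = {2, 3, 5, 7, 8, 11}
Operation: symmetric difference
In A only: [1, 9, 10, 13], in B only: [5, 7, 8, 11]

{1, 5, 7, 8, 9, 10, 11, 13}


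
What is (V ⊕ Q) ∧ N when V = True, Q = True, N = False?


V = True, Q = True, N = False
Step 1: V ⊕ Q = True XOR True = False
Step 2: False ∧ N = False AND False = False
XOR true when exactly one of V,Q is true; then AND with N.

False


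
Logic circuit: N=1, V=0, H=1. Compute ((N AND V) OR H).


N AND V = 1&0 = 0
0 OR 1 = 1

1


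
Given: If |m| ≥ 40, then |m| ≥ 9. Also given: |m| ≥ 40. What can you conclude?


Modus ponens: P → Q, P ⊢ Q
P: |m| ≥ 40
Q: |m| ≥ 9
We have P → Q and P is true.
By modus ponens, Q must be true.

|m| ≥ 9


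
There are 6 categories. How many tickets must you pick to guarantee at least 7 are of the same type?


Pigeonhole: to guarantee k in one of n categories, need (k-1)×n + 1.
k = 7, n = 6
Minimum = (7-1) × 6 + 1 = 6 × 6 + 1

37


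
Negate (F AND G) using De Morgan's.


De Morgan's law: ¬(P ∧ Q) ≡ ¬P ∨ ¬Q
¬(F ∧ G) = ¬F ∨ ¬G

¬F ∨ ¬G


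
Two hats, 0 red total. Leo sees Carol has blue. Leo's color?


Total red = 0, Carol = blue
Red accounted for: 0
Remaining for Leo: 0
Leo's hat is blue.

blue


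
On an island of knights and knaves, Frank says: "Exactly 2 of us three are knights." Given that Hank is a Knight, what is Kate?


Frank claims exactly 2 knights among Frank, Hank, Kate.
Given: Hank is a Knight.

Case 1: Frank is a Knight (tells truth)
  Then exactly 2 of the three are knights.
  Counting Frank, Hank: 2 knight(s) so far. Need 0 more → Kate = Knave.
Case 2: Frank is a Knave (lies)
  Then the count is NOT 2.
  If Kate = Knight, count = 2 = 2 → claim would be true, contradicts lie.
  If Kate = Knave, count = 1 ≠ 2 → lie confirmed ✓

Kate is a Knave.

Knave


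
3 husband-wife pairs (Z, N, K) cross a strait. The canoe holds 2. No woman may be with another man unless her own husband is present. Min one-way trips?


Label couples Z, N, K (H = husband, W = wife).
Counting alone: 6 people, the canoe carries 2 and someone must bring it back, so each round trip nets at most +1 on the far side until the last crossing → at least 9 trips. The jealousy constraint makes 9 impossible; the shortest valid schedule has 11:
1. WZ+WN →  (far: WZ,WN; near: HZ,HN,HK,WK)
2. WZ ←       (far: WN; near: HZ,HN,HK,WZ,WK)
3. WZ+WK →  (far: WZ,WN,WK; near: HZ,HN,HK)
4. WZ ←       (far: WN,WK; near: HZ,HN,HK,WZ)
5. HN+HK →  (far: HN,WN,HK,WK; near: HZ,WZ)
6. HN+WN ←  (far: HK,WK; near: HZ,WZ,HN,WN)
7. HZ+HN →  (far: HZ,HN,HK,WK; near: WZ,WN)
8. WK ←       (far: HZ,HN,HK; near: WZ,WN,WK)
9. WZ+WN →  (far: HZ,WZ,HN,WN,HK; near: WK)
10. HK ←      (far: HZ,WZ,HN,WN; near: HK,WK)
11. HK+WK → (far: all six; near: empty)
In every state each wife is either with her husband or with no other man.
Minimum trips = 11

11


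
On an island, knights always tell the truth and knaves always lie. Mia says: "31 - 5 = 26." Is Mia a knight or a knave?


Statement: "31 - 5 = 26."
Actual: 31 - 5 = 26
Claimed: 26
Statement is TRUE → Mia tells the truth → Knight

Knight


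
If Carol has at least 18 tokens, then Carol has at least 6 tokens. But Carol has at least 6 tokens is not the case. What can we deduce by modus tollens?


Modus tollens: P → Q, ¬Q ⊢ ¬P
P: Carol has at least 18 tokens
Q: Carol has at least 6 tokens
We have P → Q and Q is false.
By modus tollens, P must be false.

It is not the case that Carol has at least 18 tokens


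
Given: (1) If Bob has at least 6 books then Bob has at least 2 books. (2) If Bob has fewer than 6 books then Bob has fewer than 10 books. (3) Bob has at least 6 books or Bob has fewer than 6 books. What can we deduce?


Constructive dilemma: (P → Q) ∧ (R → S), P ∨ R ⊢ Q ∨ S
Premise 1: Bob has at least 6 books → Bob has at least 2 books
Premise 2: Bob has fewer than 6 books → Bob has fewer than 10 books
Premise 3: Bob has at least 6 books ∨ Bob has fewer than 6 books
Case 1: Assuming Bob has at least 6 books, then by Premise 1, Bob has at least 2 books.
Case 2: Assuming Bob has fewer than 6 books, then by Premise 2, Bob has fewer than 10 books.
Since one of Bob has at least 6 books or Bob has fewer than 6 books must hold, we get Bob has at least 2 books or Bob has fewer than 10 books.

Bob has at least 2 books or Bob has fewer than 10 books.


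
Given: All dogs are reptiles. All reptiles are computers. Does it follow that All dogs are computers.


Premise 1: All dogs are reptiles.
Premise 2: All reptiles are computers.
Conclusion: All dogs are computers.
Barbara syllogism (AAA-1): All A are B, All B are C → All A are C.
Middle term (reptiles) distributed in premise 2.

Valid


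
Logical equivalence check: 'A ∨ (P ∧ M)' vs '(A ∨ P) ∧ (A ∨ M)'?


Expression 1: A ∨ (P ∧ M)
Expression 2: (A ∨ P) ∧ (A ∨ M)
Truth table (A P M | Expr1 Expr2):
  T T T |   T     T
  T T F |   T     T
  T F T |   T     T
  T F F |   T     T
  F T T |   T     T
  F T F |   F     F
  F F T |   F     F
  F F F |   F     F
All 8 rows agree, so the expressions are logically equivalent.

Yes


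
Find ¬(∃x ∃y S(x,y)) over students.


Original: ∃x ∃y S(x,y)
Rule: ¬∀→∃, ¬∃→∀, negate predicate.
Negation: ∀x ∀y ¬S(x,y)

∀x ∀y ¬S(x,y)


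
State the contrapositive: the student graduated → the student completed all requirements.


Original: If the student graduated, then the student completed all requirements
Contrapositive: If ¬Q, then ¬P
Negate Q: not (the student completed all requirements)
Negate P: not (the student graduated)

If not (the student completed all requirements), then not (the student graduated).


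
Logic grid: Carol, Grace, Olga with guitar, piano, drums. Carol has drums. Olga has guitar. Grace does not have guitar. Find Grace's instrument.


From clues:
  Olga → guitar
  Carol → drums
By elimination, Grace gets the remaining.

piano


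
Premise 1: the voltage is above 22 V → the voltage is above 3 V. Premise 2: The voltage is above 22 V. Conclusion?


Modus ponens: P → Q, P ⊢ Q
P: the voltage is above 22 V
Q: the voltage is above 3 V
We have P → Q and P is true.
By modus ponens, Q must be true.

The voltage is above 3 V


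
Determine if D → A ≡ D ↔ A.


Expression 1: D → A
Expression 2: D ↔ A
Truth table (D A | Expr1 Expr2):
  T T |   T     T
  T F |   F     F
  F T |   T     F   ← differ
  F F |   T     T
Counterexample: D=F, A=T gives Expr1 = T but Expr2 = F, so the expressions are NOT logically equivalent.

No


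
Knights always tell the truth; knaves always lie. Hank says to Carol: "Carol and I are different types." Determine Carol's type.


Hank says: "Carol and I are different types."
Case 1: Hank is a Knight (truth-teller)
  Statement is true → they ARE different → Carol is a Knave
Case 2: Hank is a Knave (liar)
  Statement is false → they are NOT different → Carol is a Knave
In both cases, Carol is a Knave.

Knave


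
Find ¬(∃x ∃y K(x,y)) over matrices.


Original: ∃x ∃y K(x,y)
Rule: ¬∀→∃, ¬∃→∀, negate predicate.
Negation: ∀x ∀y ¬K(x,y)

∀x ∀y ¬K(x,y)


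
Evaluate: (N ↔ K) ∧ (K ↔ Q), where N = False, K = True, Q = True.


N = False, K = True, Q = True
Step 1: N ↔ K is true when N and K have the same value. Result: False
Step 2: K ↔ Q is true when K and Q have the same value. Result: True
Step 3: False ∧ True = False

False


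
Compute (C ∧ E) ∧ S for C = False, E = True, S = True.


C = False, E = True, S = True
Step 1: C ∧ E = False AND True = False
Step 2: False ∧ S = False AND True = False
AND is true only when ALL operands are true.

False


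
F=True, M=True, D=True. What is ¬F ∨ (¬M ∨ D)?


F = True, M = True, D = True
Expression: ¬F ∨ (¬M ∨ D)
Step 1: ¬M = NOT True = False
Step 2: ¬M ∨ D = False OR True = True
Step 3: ¬F = NOT True = False
Step 4: (False) ∨ (True) = False OR True = True

True


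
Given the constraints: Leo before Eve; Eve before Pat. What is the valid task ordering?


Constraints: Leo before Eve; Eve before Pat
Method: repeatedly schedule the remaining task that has no remaining task required before it.
  Step 1: remaining {Eve, Leo, Pat}; every task except Leo still has a predecessor pending → schedule Leo.
  Step 2: remaining {Eve, Pat}; every task except Eve still has a predecessor pending → schedule Eve.
  Step 3: only Pat remains → schedule Pat.
Resulting order:

Leo → Eve → Pat


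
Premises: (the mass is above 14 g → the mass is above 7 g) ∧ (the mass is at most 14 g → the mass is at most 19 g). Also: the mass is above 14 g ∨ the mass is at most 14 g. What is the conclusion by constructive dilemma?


Constructive dilemma: (P → Q) ∧ (R → S), P ∨ R ⊢ Q ∨ S
Premise 1: the mass is above 14 g → the mass is above 7 g
Premise 2: the mass is at most 14 g → the mass is at most 19 g
Premise 3: the mass is above 14 g ∨ the mass is at most 14 g
Case 1: Assuming the mass is above 14 g, then by Premise 1, the mass is above 7 g.
Case 2: Assuming the mass is at most 14 g, then by Premise 2, the mass is at most 19 g.
Since one of the mass is above 14 g or the mass is at most 14 g must hold, we get the mass is above 7 g or the mass is at most 19 g.

The mass is above 7 g or the mass is at most 19 g.


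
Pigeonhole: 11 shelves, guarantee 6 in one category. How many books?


Pigeonhole: to guarantee k in one of n categories, need (k-1)×n + 1.
k = 6, n = 11
Minimum = (6-1) × 11 + 1 = 5 × 11 + 1

56


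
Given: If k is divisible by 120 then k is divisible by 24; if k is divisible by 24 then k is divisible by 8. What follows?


Hypothetical syllogism: P → Q, Q → R ⊢ P → R
Premise 1: k is divisible by 120 → k is divisible by 24
Premise 2: k is divisible by 24 → k is divisible by 8
Chain the implications: the middle term (k is divisible by 24) links the two.
Conclusion: If k is divisible by 120, then k is divisible by 8.

If k is divisible by 120, then k is divisible by 8.


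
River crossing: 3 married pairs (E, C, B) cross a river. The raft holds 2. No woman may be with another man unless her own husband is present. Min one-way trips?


Label couples E, C, B (H = husband, W = wife).
Counting alone: 6 people, the raft carries 2 and someone must bring it back, so each round trip nets at most +1 on the far side until the last crossing → at least 9 trips. The jealousy constraint makes 9 impossible; the shortest valid schedule has 11:
1. WE+WC →  (far: WE,WC; near: HE,HC,HB,WB)
2. WE ←       (far: WC; near: HE,HC,HB,WE,WB)
3. WE+WB →  (far: WE,WC,WB; near: HE,HC,HB)
4. WE ←       (far: WC,WB; near: HE,HC,HB,WE)
5. HC+HB →  (far: HC,WC,HB,WB; near: HE,WE)
6. HC+WC ←  (far: HB,WB; near: HE,WE,HC,WC)
7. HE+HC →  (far: HE,HC,HB,WB; near: WE,WC)
8. WB ←       (far: HE,HC,HB; near: WE,WC,WB)
9. WE+WC →  (far: HE,WE,HC,WC,HB; near: WB)
10. HB ←      (far: HE,WE,HC,WC; near: HB,WB)
11. HB+WB → (far: all six; near: empty)
In every state each wife is either with her husband or with no other man.
Minimum trips = 11

11


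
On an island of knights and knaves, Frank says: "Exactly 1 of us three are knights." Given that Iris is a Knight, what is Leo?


Frank claims exactly 1 knights among Frank, Iris, Leo.
Given: Iris is a Knight.

Case 1: Frank is a Knight (tells truth)
  Then exactly 1 of the three are knights.
  Counting Frank, Iris: 2 knight(s) so far. Need -1 more → impossible.
Case 2: Frank is a Knave (lies)
  Then the count is NOT 1.
  If Leo = Knave, count = 1 = 1 → claim would be true, contradicts lie.
  If Leo = Knight, count = 2 ≠ 1 → lie confirmed ✓

Leo is a Knight.

Knight


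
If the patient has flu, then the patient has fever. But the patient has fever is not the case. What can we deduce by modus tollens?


Modus tollens: P → Q, ¬Q ⊢ ¬P
P: the patient has flu
Q: the patient has fever
We have P → Q and Q is false.
By modus tollens, P must be false.

It is not the case that the patient has flu


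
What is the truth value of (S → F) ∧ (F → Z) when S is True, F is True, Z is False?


S = True, F = True, Z = False
Step 1: S → F is false only when S=True and F=False. Result: True
Step 2: F → Z is false only when F=True and Z=False. Result: False
Step 3: True ∧ False = False

False


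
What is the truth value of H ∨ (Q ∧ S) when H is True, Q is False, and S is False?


H = True, Q = False, S = False
Step 1: Q ∧ S = False AND False = False
Step 2: H ∨ False = True OR False = True
AND evaluated first (higher precedence); then OR applied.

True


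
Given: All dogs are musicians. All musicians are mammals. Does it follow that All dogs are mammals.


Premise 1: All dogs are musicians.
Premise 2: All musicians are mammals.
Conclusion: All dogs are mammals.
Barbara syllogism (AAA-1): All A are B, All B are C → All A are C.
Middle term (musicians) distributed in premise 2.

Valid
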